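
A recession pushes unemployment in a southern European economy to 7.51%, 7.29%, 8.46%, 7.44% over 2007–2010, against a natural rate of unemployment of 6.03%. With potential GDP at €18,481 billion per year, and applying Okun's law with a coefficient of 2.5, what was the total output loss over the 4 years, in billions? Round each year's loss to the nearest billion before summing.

Year 2007: gap = -2.5 × (7.51 - 6.03) = -3.7%, loss ≈ 18481 × 3.7/100 ≈ 684.
Year 2008: gap = -2.5 × (7.29 - 6.03) = -3.15%, loss ≈ 18481 × 3.15/100 ≈ 582.
Year 2009: gap = -2.5 × (8.46 - 6.03) = -6.075%, loss ≈ 18481 × 6.075/100 ≈ 1123.
Year 2010: gap = -2.5 × (7.44 - 6.03) = -3.525%, loss ≈ 18481 × 3.525/100 ≈ 651.
Total lost output = 684 + 582 + 1123 + 651 = 3040 billion.

€3,040 billion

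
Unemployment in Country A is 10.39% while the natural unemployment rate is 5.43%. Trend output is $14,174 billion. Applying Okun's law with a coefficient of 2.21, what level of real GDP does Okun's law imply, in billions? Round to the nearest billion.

Unemployment gap = 10.39 - 5.43 = 4.96 points, so the output gap is -2.21 × 4.96 = -10.9616%.
Actual GDP = 14174 × (1 - 10.9616/100) = 14174 × 0.890384 ≈ 12620 billion.

$12,620 billion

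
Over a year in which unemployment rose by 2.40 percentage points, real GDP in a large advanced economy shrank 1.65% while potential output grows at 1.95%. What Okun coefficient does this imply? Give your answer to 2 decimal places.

β ≈ 1.50

Growth form: g_Y = g_Y* - β × Δu, so β = (g_Y* - g_Y)/Δu.
β = (1.95 + 1.65)/2.40 = 3.6/2.40 = 1.50.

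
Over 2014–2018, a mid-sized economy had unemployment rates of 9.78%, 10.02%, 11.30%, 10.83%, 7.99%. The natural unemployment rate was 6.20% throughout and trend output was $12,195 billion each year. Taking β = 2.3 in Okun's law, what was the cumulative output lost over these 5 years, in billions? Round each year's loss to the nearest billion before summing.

Year 2014: gap = -2.3 × (9.78 - 6.2) = -8.234%, loss ≈ 12195 × 8.234/100 ≈ 1004.
Year 2015: gap = -2.3 × (10.02 - 6.2) = -8.786%, loss ≈ 12195 × 8.786/100 ≈ 1071.
Year 2016: gap = -2.3 × (11.3 - 6.2) = -11.73%, loss ≈ 12195 × 11.73/100 ≈ 1430.
Year 2017: gap = -2.3 × (10.83 - 6.2) = -10.649%, loss ≈ 12195 × 10.649/100 ≈ 1299.
Year 2018: gap = -2.3 × (7.99 - 6.2) = -4.117%, loss ≈ 12195 × 4.117/100 ≈ 502.
Total lost output = 1004 + 1071 + 1430 + 1299 + 502 = 5306 billion.

$5,306 billion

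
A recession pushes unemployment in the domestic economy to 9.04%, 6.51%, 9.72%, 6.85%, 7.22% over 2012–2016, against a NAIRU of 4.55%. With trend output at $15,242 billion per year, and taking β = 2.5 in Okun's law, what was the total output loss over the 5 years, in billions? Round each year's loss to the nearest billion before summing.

$6,321 billion

Year 2012: gap = -2.5 × (9.04 - 4.55) = -11.225%, loss ≈ 15242 × 11.225/100 ≈ 1711.
Year 2013: gap = -2.5 × (6.51 - 4.55) = -4.9%, loss ≈ 15242 × 4.9/100 ≈ 747.
Year 2014: gap = -2.5 × (9.72 - 4.55) = -12.925%, loss ≈ 15242 × 12.925/100 ≈ 1970.
Year 2015: gap = -2.5 × (6.85 - 4.55) = -5.75%, loss ≈ 15242 × 5.75/100 ≈ 876.
Year 2016: gap = -2.5 × (7.22 - 4.55) = -6.675%, loss ≈ 15242 × 6.675/100 ≈ 1017.
Total lost output = 1711 + 747 + 1970 + 876 + 1017 = 6321 billion.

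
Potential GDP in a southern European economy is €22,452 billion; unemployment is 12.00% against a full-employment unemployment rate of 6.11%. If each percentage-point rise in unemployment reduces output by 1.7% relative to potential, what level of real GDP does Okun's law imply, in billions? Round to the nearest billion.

€20,204 billion

Unemployment gap = 12 - 6.11 = 5.89 points, so the output gap is -1.7 × 5.89 = -10.013%.
Actual GDP = 22452 × (1 - 10.013/100) = 22452 × 0.89987 ≈ 20204 billion.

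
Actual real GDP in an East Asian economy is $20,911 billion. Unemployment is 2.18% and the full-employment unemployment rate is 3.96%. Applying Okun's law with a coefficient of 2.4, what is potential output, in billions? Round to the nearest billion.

Unemployment gap = 2.18 - 3.96 = -1.78 points, so output gap = -2.4 × (-1.78) = 4.272%.
Since Y = Y* × (1 + gap/100), Y* = 20911/1.04272 ≈ 20054 billion.

$20,054 billion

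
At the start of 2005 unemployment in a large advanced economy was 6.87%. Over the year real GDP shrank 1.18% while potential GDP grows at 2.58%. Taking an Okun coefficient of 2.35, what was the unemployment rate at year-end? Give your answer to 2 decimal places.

Growth-rate Okun's law: g_Y = g_Y* - β × Δu, so Δu = (g_Y* - g_Y)/β.
Δu = (2.58 + 1.18)/2.35 = 3.76/2.35 = 1.60 percentage points.
Year-end unemployment = 6.87 + 1.6 = 8.47%.

8.47%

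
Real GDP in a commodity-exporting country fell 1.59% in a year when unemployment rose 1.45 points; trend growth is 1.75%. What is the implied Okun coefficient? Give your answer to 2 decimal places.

β ≈ 2.30

Growth form: g_Y = g_Y* - β × Δu, so β = (g_Y* - g_Y)/Δu.
β = (1.75 + 1.59)/1.45 = 3.34/1.45 = 2.30.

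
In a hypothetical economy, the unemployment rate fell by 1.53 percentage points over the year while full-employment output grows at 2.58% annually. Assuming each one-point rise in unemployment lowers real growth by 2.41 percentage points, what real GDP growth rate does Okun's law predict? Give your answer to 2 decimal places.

6.27%

Growth-rate Okun's law: g_Y = g_Y* - β × Δu.
g_Y = 2.58 - 2.41 × (-1.53) = 2.58 + 3.6873 = 6.2673%, i.e. 6.27% to 2 d.p.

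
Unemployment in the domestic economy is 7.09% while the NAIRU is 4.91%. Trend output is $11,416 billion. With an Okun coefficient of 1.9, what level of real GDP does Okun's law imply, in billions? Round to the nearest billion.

$10,943 billion

Unemployment gap = 7.09 - 4.91 = 2.18 points, so the output gap is -1.9 × 2.18 = -4.142%.
Actual GDP = 11416 × (1 - 4.142/100) = 11416 × 0.95858 ≈ 10943 billion.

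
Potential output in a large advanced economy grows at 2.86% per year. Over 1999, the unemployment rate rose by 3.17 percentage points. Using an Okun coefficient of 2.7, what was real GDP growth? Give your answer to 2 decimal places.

-5.70%

Growth-rate Okun's law: g_Y = g_Y* - β × Δu.
g_Y = 2.86 - 2.7 × (3.17) = 2.86 - 8.559 = -5.699%, i.e. -5.70% to 2 d.p.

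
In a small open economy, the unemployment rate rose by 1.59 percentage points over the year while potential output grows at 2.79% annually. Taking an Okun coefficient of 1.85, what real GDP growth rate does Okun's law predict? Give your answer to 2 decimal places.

Growth-rate Okun's law: g_Y = g_Y* - β × Δu.
g_Y = 2.79 - 1.85 × (1.59) = 2.79 - 2.9415 = -0.1515%, i.e. -0.15% to 2 d.p.

-0.15%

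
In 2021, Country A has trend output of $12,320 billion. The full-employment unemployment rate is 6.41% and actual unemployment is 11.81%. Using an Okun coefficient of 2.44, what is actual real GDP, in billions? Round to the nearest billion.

Unemployment gap = 11.81 - 6.41 = 5.4 points, so the output gap is -2.44 × 5.4 = -13.176%.
Actual GDP = 12320 × (1 - 13.176/100) = 12320 × 0.86824 ≈ 10697 billion.

$10,697 billion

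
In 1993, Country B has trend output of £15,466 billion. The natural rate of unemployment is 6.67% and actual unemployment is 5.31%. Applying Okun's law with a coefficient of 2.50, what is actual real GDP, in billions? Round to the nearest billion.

Unemployment gap = 5.31 - 6.67 = -1.36 points, so the output gap is -2.5 × (-1.36) = 3.4%.
Actual GDP = 15466 × (1 + 3.4/100) = 15466 × 1.034 ≈ 15992 billion.

£15,992 billion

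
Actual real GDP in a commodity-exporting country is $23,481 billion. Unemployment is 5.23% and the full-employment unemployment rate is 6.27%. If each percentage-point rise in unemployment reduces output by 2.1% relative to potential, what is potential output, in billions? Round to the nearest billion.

Unemployment gap = 5.23 - 6.27 = -1.04 points, so output gap = -2.1 × (-1.04) = 2.184%.
Since Y = Y* × (1 + gap/100), Y* = 23481/1.02184 ≈ 22979 billion.

$22,979 billion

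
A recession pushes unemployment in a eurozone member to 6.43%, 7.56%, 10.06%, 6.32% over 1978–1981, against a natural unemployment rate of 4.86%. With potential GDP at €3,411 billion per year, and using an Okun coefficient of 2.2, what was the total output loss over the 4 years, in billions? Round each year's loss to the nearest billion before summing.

Year 1978: gap = -2.2 × (6.43 - 4.86) = -3.454%, loss ≈ 3411 × 3.454/100 ≈ 118.
Year 1979: gap = -2.2 × (7.56 - 4.86) = -5.94%, loss ≈ 3411 × 5.94/100 ≈ 203.
Year 1980: gap = -2.2 × (10.06 - 4.86) = -11.44%, loss ≈ 3411 × 11.44/100 ≈ 390.
Year 1981: gap = -2.2 × (6.32 - 4.86) = -3.212%, loss ≈ 3411 × 3.212/100 ≈ 110.
Total lost output = 118 + 203 + 390 + 110 = 821 billion.

€821 billion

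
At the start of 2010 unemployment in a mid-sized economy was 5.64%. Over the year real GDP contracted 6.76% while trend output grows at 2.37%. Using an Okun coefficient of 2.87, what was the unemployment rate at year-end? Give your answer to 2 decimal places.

8.82%

Growth-rate Okun's law: g_Y = g_Y* - β × Δu, so Δu = (g_Y* - g_Y)/β.
Δu = (2.37 + 6.76)/2.87 = 9.13/2.87 = 3.18 percentage points.
Year-end unemployment = 5.64 + 3.18 = 8.82%.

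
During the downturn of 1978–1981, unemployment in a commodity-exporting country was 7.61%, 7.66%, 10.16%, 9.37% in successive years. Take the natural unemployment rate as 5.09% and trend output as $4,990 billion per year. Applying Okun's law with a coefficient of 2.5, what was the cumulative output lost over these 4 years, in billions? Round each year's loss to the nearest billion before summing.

Year 1978: gap = -2.5 × (7.61 - 5.09) = -6.3%, loss ≈ 4990 × 6.3/100 ≈ 314.
Year 1979: gap = -2.5 × (7.66 - 5.09) = -6.425%, loss ≈ 4990 × 6.425/100 ≈ 321.
Year 1980: gap = -2.5 × (10.16 - 5.09) = -12.675%, loss ≈ 4990 × 12.675/100 ≈ 632.
Year 1981: gap = -2.5 × (9.37 - 5.09) = -10.7%, loss ≈ 4990 × 10.7/100 ≈ 534.
Total lost output = 314 + 321 + 632 + 534 = 1801 billion.

$1,801 billion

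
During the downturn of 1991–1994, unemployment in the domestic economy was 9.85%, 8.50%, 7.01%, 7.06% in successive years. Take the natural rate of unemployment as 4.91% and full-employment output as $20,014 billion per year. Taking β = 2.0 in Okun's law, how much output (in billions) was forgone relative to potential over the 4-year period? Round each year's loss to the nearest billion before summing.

Year 1991: gap = -2.0 × (9.85 - 4.91) = -9.88%, loss ≈ 20014 × 9.88/100 ≈ 1977.
Year 1992: gap = -2.0 × (8.5 - 4.91) = -7.18%, loss ≈ 20014 × 7.18/100 ≈ 1437.
Year 1993: gap = -2.0 × (7.01 - 4.91) = -4.2%, loss ≈ 20014 × 4.2/100 ≈ 841.
Year 1994: gap = -2.0 × (7.06 - 4.91) = -4.3%, loss ≈ 20014 × 4.3/100 ≈ 861.
Total lost output = 1977 + 1437 + 841 + 861 = 5116 billion.

$5,116 billion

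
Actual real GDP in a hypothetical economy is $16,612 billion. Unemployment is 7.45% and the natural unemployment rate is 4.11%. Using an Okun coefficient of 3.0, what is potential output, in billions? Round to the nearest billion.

$18,462 billion

Unemployment gap = 7.45 - 4.11 = 3.34 points, so output gap = -3 × 3.34 = -10.02%.
Since Y = Y* × (1 + gap/100), Y* = 16612/0.8998 ≈ 18462 billion.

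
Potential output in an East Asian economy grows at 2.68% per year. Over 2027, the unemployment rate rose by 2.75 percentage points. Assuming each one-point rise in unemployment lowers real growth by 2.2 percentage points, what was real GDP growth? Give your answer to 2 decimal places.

Growth-rate Okun's law: g_Y = g_Y* - β × Δu.
g_Y = 2.68 - 2.2 × (2.75) = 2.68 - 6.05 = -3.37%, i.e. -3.37% to 2 d.p.

-3.37%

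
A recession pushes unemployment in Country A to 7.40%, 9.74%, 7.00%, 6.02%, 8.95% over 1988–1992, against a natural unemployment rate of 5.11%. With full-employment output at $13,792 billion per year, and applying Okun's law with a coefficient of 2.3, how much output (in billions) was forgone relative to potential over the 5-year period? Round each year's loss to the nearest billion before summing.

$4,302 billion

Year 1988: gap = -2.3 × (7.4 - 5.11) = -5.267%, loss ≈ 13792 × 5.267/100 ≈ 726.
Year 1989: gap = -2.3 × (9.74 - 5.11) = -10.649%, loss ≈ 13792 × 10.649/100 ≈ 1469.
Year 1990: gap = -2.3 × (7 - 5.11) = -4.347%, loss ≈ 13792 × 4.347/100 ≈ 600.
Year 1991: gap = -2.3 × (6.02 - 5.11) = -2.093%, loss ≈ 13792 × 2.093/100 ≈ 289.
Year 1992: gap = -2.3 × (8.95 - 5.11) = -8.832%, loss ≈ 13792 × 8.832/100 ≈ 1218.
Total lost output = 726 + 1469 + 600 + 289 + 1218 = 4302 billion.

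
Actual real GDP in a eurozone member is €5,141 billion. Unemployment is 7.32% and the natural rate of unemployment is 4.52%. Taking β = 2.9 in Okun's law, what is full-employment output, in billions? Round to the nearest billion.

€5,595 billion

Unemployment gap = 7.32 - 4.52 = 2.8 points, so output gap = -2.9 × 2.8 = -8.12%.
Since Y = Y* × (1 + gap/100), Y* = 5141/0.9188 ≈ 5595 billion.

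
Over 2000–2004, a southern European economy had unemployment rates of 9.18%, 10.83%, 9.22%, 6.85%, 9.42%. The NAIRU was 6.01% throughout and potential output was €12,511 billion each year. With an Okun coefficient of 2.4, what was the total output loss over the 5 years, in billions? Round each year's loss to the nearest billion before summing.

€4,639 billion

Year 2000: gap = -2.4 × (9.18 - 6.01) = -7.608%, loss ≈ 12511 × 7.608/100 ≈ 952.
Year 2001: gap = -2.4 × (10.83 - 6.01) = -11.568%, loss ≈ 12511 × 11.568/100 ≈ 1447.
Year 2002: gap = -2.4 × (9.22 - 6.01) = -7.704%, loss ≈ 12511 × 7.704/100 ≈ 964.
Year 2003: gap = -2.4 × (6.85 - 6.01) = -2.016%, loss ≈ 12511 × 2.016/100 ≈ 252.
Year 2004: gap = -2.4 × (9.42 - 6.01) = -8.184%, loss ≈ 12511 × 8.184/100 ≈ 1024.
Total lost output = 952 + 1447 + 964 + 252 + 1024 = 4639 billion.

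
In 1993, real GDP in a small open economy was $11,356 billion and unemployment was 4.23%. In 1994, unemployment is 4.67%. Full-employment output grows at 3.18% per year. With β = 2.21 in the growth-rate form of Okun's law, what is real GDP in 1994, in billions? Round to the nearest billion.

$11,607 billion

Δu = 4.67 - 4.23 = 0.44 points.
Okun's law (growth form): g_Y = g_Y* - β × Δu = 3.18 - 2.21 × (0.44) = 3.18 - 0.9724 = 2.2076%.
Real GDP in the next year = 11356 × (1 + 2.2076/100) = 11356 × 1.022076 ≈ 11607 billion.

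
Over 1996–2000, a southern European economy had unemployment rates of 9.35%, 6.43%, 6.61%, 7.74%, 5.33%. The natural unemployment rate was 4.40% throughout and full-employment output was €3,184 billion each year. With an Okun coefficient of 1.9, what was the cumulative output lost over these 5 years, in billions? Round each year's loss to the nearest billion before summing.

Year 1996: gap = -1.9 × (9.35 - 4.4) = -9.405%, loss ≈ 3184 × 9.405/100 ≈ 299.
Year 1997: gap = -1.9 × (6.43 - 4.4) = -3.857%, loss ≈ 3184 × 3.857/100 ≈ 123.
Year 1998: gap = -1.9 × (6.61 - 4.4) = -4.199%, loss ≈ 3184 × 4.199/100 ≈ 134.
Year 1999: gap = -1.9 × (7.74 - 4.4) = -6.346%, loss ≈ 3184 × 6.346/100 ≈ 202.
Year 2000: gap = -1.9 × (5.33 - 4.4) = -1.767%, loss ≈ 3184 × 1.767/100 ≈ 56.
Total lost output = 299 + 123 + 134 + 202 + 56 = 814 billion.

€814 billion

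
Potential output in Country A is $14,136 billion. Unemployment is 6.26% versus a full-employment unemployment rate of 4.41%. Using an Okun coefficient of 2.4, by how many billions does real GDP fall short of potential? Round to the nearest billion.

$628 billion

Output gap = -2.4 × (6.26 - 4.41) = -2.4 × 1.85 = -4.44%.
Actual GDP ≈ 14136 × 0.9556 ≈ 13508 billion, so the shortfall is 14136 - 13508 = 628 billion.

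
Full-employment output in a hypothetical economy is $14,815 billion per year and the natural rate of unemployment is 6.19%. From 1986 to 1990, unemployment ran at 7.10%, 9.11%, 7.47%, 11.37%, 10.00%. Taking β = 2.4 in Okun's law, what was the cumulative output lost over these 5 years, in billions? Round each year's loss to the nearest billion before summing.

Year 1986: gap = -2.4 × (7.1 - 6.19) = -2.184%, loss ≈ 14815 × 2.184/100 ≈ 324.
Year 1987: gap = -2.4 × (9.11 - 6.19) = -7.008%, loss ≈ 14815 × 7.008/100 ≈ 1038.
Year 1988: gap = -2.4 × (7.47 - 6.19) = -3.072%, loss ≈ 14815 × 3.072/100 ≈ 455.
Year 1989: gap = -2.4 × (11.37 - 6.19) = -12.432%, loss ≈ 14815 × 12.432/100 ≈ 1842.
Year 1990: gap = -2.4 × (10 - 6.19) = -9.144%, loss ≈ 14815 × 9.144/100 ≈ 1355.
Total lost output = 324 + 1038 + 455 + 1842 + 1355 = 5014 billion.

$5,014 billion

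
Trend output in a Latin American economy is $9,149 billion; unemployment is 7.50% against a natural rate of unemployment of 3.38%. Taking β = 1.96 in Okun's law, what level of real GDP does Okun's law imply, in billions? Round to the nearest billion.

$8,410 billion

Unemployment gap = 7.5 - 3.38 = 4.12 points, so the output gap is -1.96 × 4.12 = -8.0752%.
Actual GDP = 9149 × (1 - 8.0752/100) = 9149 × 0.919248 ≈ 8410 billion.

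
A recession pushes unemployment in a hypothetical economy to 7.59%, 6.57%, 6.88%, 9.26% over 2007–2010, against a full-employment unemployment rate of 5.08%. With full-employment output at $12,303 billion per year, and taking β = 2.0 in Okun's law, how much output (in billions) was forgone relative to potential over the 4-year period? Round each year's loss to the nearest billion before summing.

$2,457 billion

Year 2007: gap = -2.0 × (7.59 - 5.08) = -5.02%, loss ≈ 12303 × 5.02/100 ≈ 618.
Year 2008: gap = -2.0 × (6.57 - 5.08) = -2.98%, loss ≈ 12303 × 2.98/100 ≈ 367.
Year 2009: gap = -2.0 × (6.88 - 5.08) = -3.6%, loss ≈ 12303 × 3.6/100 ≈ 443.
Year 2010: gap = -2.0 × (9.26 - 5.08) = -8.36%, loss ≈ 12303 × 8.36/100 ≈ 1029.
Total lost output = 618 + 367 + 443 + 1029 = 2457 billion.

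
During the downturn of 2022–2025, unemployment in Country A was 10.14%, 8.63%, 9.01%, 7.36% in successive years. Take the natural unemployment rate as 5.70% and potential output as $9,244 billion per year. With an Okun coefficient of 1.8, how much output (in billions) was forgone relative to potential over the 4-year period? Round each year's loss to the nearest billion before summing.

Year 2022: gap = -1.8 × (10.14 - 5.7) = -7.992%, loss ≈ 9244 × 7.992/100 ≈ 739.
Year 2023: gap = -1.8 × (8.63 - 5.7) = -5.274%, loss ≈ 9244 × 5.274/100 ≈ 488.
Year 2024: gap = -1.8 × (9.01 - 5.7) = -5.958%, loss ≈ 9244 × 5.958/100 ≈ 551.
Year 2025: gap = -1.8 × (7.36 - 5.7) = -2.988%, loss ≈ 9244 × 2.988/100 ≈ 276.
Total lost output = 739 + 488 + 551 + 276 = 2054 billion.

$2,054 billion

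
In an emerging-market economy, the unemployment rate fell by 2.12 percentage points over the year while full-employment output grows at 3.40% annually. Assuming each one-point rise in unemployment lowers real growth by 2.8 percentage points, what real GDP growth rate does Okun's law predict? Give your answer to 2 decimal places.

9.34%

Growth-rate Okun's law: g_Y = g_Y* - β × Δu.
g_Y = 3.40 - 2.8 × (-2.12) = 3.4 + 5.936 = 9.336%, i.e. 9.34% to 2 d.p.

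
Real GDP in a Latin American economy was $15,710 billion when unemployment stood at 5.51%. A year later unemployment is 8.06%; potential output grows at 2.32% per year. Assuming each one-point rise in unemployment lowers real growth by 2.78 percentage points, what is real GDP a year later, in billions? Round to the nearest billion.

$14,961 billion

Δu = 8.06 - 5.51 = 2.55 points.
Okun's law (growth form): g_Y = g_Y* - β × Δu = 2.32 - 2.78 × (2.55) = 2.32 - 7.089 = -4.769%.
Real GDP in the next year = 15710 × (1 - 4.769/100) = 15710 × 0.95231 ≈ 14961 billion.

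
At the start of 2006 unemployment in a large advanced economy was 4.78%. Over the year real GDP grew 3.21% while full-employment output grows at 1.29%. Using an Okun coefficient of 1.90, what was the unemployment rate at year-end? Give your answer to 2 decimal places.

Growth-rate Okun's law: g_Y = g_Y* - β × Δu, so Δu = (g_Y* - g_Y)/β.
Δu = (1.29 - 3.21)/1.90 = -1.92/1.90 = -1.01 percentage points.
Year-end unemployment = 4.78 - 1.01 = 3.77%.

3.77%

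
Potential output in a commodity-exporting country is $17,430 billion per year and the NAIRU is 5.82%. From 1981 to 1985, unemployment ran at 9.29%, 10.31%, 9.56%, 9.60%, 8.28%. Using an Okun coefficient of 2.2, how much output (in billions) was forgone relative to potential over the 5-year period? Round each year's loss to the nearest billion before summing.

$6,879 billion

Year 1981: gap = -2.2 × (9.29 - 5.82) = -7.634%, loss ≈ 17430 × 7.634/100 ≈ 1331.
Year 1982: gap = -2.2 × (10.31 - 5.82) = -9.878%, loss ≈ 17430 × 9.878/100 ≈ 1722.
Year 1983: gap = -2.2 × (9.56 - 5.82) = -8.228%, loss ≈ 17430 × 8.228/100 ≈ 1434.
Year 1984: gap = -2.2 × (9.6 - 5.82) = -8.316%, loss ≈ 17430 × 8.316/100 ≈ 1449.
Year 1985: gap = -2.2 × (8.28 - 5.82) = -5.412%, loss ≈ 17430 × 5.412/100 ≈ 943.
Total lost output = 1331 + 1722 + 1434 + 1449 + 943 = 6879 billion.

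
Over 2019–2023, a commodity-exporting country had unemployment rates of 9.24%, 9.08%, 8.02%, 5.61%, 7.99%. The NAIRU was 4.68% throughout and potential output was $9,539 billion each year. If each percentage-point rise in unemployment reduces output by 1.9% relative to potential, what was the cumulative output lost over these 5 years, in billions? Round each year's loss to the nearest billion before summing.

Year 2019: gap = -1.9 × (9.24 - 4.68) = -8.664%, loss ≈ 9539 × 8.664/100 ≈ 826.
Year 2020: gap = -1.9 × (9.08 - 4.68) = -8.36%, loss ≈ 9539 × 8.36/100 ≈ 797.
Year 2021: gap = -1.9 × (8.02 - 4.68) = -6.346%, loss ≈ 9539 × 6.346/100 ≈ 605.
Year 2022: gap = -1.9 × (5.61 - 4.68) = -1.767%, loss ≈ 9539 × 1.767/100 ≈ 169.
Year 2023: gap = -1.9 × (7.99 - 4.68) = -6.289%, loss ≈ 9539 × 6.289/100 ≈ 600.
Total lost output = 826 + 797 + 605 + 169 + 600 = 2997 billion.

$2,997 billion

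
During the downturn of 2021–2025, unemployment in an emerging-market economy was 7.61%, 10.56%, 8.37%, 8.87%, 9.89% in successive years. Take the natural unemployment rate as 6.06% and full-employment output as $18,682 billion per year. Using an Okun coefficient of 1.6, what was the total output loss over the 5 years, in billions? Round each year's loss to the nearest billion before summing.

Year 2021: gap = -1.6 × (7.61 - 6.06) = -2.48%, loss ≈ 18682 × 2.48/100 ≈ 463.
Year 2022: gap = -1.6 × (10.56 - 6.06) = -7.2%, loss ≈ 18682 × 7.2/100 ≈ 1345.
Year 2023: gap = -1.6 × (8.37 - 6.06) = -3.696%, loss ≈ 18682 × 3.696/100 ≈ 690.
Year 2024: gap = -1.6 × (8.87 - 6.06) = -4.496%, loss ≈ 18682 × 4.496/100 ≈ 840.
Year 2025: gap = -1.6 × (9.89 - 6.06) = -6.128%, loss ≈ 18682 × 6.128/100 ≈ 1145.
Total lost output = 463 + 1345 + 690 + 840 + 1145 = 4483 billion.

$4,483 billion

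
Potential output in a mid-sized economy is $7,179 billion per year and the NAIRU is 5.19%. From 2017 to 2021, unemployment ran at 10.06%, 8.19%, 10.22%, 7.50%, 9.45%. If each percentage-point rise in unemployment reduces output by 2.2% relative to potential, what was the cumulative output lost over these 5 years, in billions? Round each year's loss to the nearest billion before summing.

$3,075 billion

Year 2017: gap = -2.2 × (10.06 - 5.19) = -10.714%, loss ≈ 7179 × 10.714/100 ≈ 769.
Year 2018: gap = -2.2 × (8.19 - 5.19) = -6.6%, loss ≈ 7179 × 6.6/100 ≈ 474.
Year 2019: gap = -2.2 × (10.22 - 5.19) = -11.066%, loss ≈ 7179 × 11.066/100 ≈ 794.
Year 2020: gap = -2.2 × (7.5 - 5.19) = -5.082%, loss ≈ 7179 × 5.082/100 ≈ 365.
Year 2021: gap = -2.2 × (9.45 - 5.19) = -9.372%, loss ≈ 7179 × 9.372/100 ≈ 673.
Total lost output = 769 + 474 + 794 + 365 + 673 = 3075 billion.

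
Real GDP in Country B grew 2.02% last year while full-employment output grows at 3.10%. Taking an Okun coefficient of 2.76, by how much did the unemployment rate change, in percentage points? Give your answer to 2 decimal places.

Growth-rate Okun's law: g_Y = g_Y* - β × Δu, so Δu = (g_Y* - g_Y)/β.
Δu = (3.1 - 2.02)/2.76 = 1.08/2.76 = 0.39 percentage points.

0.39 percentage points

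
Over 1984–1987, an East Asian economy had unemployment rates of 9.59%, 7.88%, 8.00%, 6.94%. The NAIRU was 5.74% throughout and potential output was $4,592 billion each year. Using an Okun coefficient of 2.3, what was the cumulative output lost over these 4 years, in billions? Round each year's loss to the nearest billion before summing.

$999 billion

Year 1984: gap = -2.3 × (9.59 - 5.74) = -8.855%, loss ≈ 4592 × 8.855/100 ≈ 407.
Year 1985: gap = -2.3 × (7.88 - 5.74) = -4.922%, loss ≈ 4592 × 4.922/100 ≈ 226.
Year 1986: gap = -2.3 × (8 - 5.74) = -5.198%, loss ≈ 4592 × 5.198/100 ≈ 239.
Year 1987: gap = -2.3 × (6.94 - 5.74) = -2.76%, loss ≈ 4592 × 2.76/100 ≈ 127.
Total lost output = 407 + 226 + 239 + 127 = 999 billion.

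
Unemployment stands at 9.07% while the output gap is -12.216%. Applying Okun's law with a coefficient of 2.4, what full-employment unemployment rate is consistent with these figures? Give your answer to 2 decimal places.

3.98%

From Okun's law, u - u* = -(output gap)/β = -(-12.216)/2.4 = 5.09 points.
So u* = 9.07 - 5.09 = 3.98%.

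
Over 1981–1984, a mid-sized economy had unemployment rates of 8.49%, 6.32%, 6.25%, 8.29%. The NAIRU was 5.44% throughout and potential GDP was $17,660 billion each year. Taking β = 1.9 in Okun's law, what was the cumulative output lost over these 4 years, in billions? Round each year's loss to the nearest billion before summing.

Year 1981: gap = -1.9 × (8.49 - 5.44) = -5.795%, loss ≈ 17660 × 5.795/100 ≈ 1023.
Year 1982: gap = -1.9 × (6.32 - 5.44) = -1.672%, loss ≈ 17660 × 1.672/100 ≈ 295.
Year 1983: gap = -1.9 × (6.25 - 5.44) = -1.539%, loss ≈ 17660 × 1.539/100 ≈ 272.
Year 1984: gap = -1.9 × (8.29 - 5.44) = -5.415%, loss ≈ 17660 × 5.415/100 ≈ 956.
Total lost output = 1023 + 295 + 272 + 956 = 2546 billion.

$2,546 billion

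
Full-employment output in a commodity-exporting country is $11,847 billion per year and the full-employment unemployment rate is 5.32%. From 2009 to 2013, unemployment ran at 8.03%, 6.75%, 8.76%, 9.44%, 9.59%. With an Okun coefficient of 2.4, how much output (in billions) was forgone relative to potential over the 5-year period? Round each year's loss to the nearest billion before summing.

Year 2009: gap = -2.4 × (8.03 - 5.32) = -6.504%, loss ≈ 11847 × 6.504/100 ≈ 771.
Year 2010: gap = -2.4 × (6.75 - 5.32) = -3.432%, loss ≈ 11847 × 3.432/100 ≈ 407.
Year 2011: gap = -2.4 × (8.76 - 5.32) = -8.256%, loss ≈ 11847 × 8.256/100 ≈ 978.
Year 2012: gap = -2.4 × (9.44 - 5.32) = -9.888%, loss ≈ 11847 × 9.888/100 ≈ 1171.
Year 2013: gap = -2.4 × (9.59 - 5.32) = -10.248%, loss ≈ 11847 × 10.248/100 ≈ 1214.
Total lost output = 771 + 407 + 978 + 1171 + 1214 = 4541 billion.

$4,541 billion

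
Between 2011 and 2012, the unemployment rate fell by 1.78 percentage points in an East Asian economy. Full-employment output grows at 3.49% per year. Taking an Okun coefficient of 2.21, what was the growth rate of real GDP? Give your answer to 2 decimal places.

Growth-rate Okun's law: g_Y = g_Y* - β × Δu.
g_Y = 3.49 - 2.21 × (-1.78) = 3.49 + 3.9338 = 7.4238%, i.e. 7.42% to 2 d.p.

7.42%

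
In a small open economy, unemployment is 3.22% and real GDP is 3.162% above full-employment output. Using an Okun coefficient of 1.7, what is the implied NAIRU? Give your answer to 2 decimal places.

From Okun's law, u - u* = -(output gap)/β = -(3.162)/1.7 = -1.86 points.
So u* = 3.22 + 1.86 = 5.08%.

5.08%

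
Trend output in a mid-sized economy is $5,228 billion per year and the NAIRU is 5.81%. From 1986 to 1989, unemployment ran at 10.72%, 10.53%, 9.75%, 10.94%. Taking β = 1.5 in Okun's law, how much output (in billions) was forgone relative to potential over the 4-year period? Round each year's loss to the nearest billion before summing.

$1,466 billion

Year 1986: gap = -1.5 × (10.72 - 5.81) = -7.365%, loss ≈ 5228 × 7.365/100 ≈ 385.
Year 1987: gap = -1.5 × (10.53 - 5.81) = -7.08%, loss ≈ 5228 × 7.08/100 ≈ 370.
Year 1988: gap = -1.5 × (9.75 - 5.81) = -5.91%, loss ≈ 5228 × 5.91/100 ≈ 309.
Year 1989: gap = -1.5 × (10.94 - 5.81) = -7.695%, loss ≈ 5228 × 7.695/100 ≈ 402.
Total lost output = 385 + 370 + 309 + 402 = 1466 billion.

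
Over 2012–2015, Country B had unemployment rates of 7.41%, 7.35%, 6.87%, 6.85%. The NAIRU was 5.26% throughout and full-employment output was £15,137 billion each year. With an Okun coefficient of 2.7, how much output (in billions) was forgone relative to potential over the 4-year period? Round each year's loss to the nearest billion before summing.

£3,041 billion

Year 2012: gap = -2.7 × (7.41 - 5.26) = -5.805%, loss ≈ 15137 × 5.805/100 ≈ 879.
Year 2013: gap = -2.7 × (7.35 - 5.26) = -5.643%, loss ≈ 15137 × 5.643/100 ≈ 854.
Year 2014: gap = -2.7 × (6.87 - 5.26) = -4.347%, loss ≈ 15137 × 4.347/100 ≈ 658.
Year 2015: gap = -2.7 × (6.85 - 5.26) = -4.293%, loss ≈ 15137 × 4.293/100 ≈ 650.
Total lost output = 879 + 854 + 658 + 650 = 3041 billion.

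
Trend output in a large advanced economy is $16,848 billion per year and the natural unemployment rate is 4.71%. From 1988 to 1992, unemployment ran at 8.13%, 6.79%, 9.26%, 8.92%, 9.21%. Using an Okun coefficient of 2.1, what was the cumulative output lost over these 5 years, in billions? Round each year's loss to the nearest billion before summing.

Year 1988: gap = -2.1 × (8.13 - 4.71) = -7.182%, loss ≈ 16848 × 7.182/100 ≈ 1210.
Year 1989: gap = -2.1 × (6.79 - 4.71) = -4.368%, loss ≈ 16848 × 4.368/100 ≈ 736.
Year 1990: gap = -2.1 × (9.26 - 4.71) = -9.555%, loss ≈ 16848 × 9.555/100 ≈ 1610.
Year 1991: gap = -2.1 × (8.92 - 4.71) = -8.841%, loss ≈ 16848 × 8.841/100 ≈ 1490.
Year 1992: gap = -2.1 × (9.21 - 4.71) = -9.45%, loss ≈ 16848 × 9.45/100 ≈ 1592.
Total lost output = 1210 + 736 + 1610 + 1490 + 1592 = 6638 billion.

$6,638 billion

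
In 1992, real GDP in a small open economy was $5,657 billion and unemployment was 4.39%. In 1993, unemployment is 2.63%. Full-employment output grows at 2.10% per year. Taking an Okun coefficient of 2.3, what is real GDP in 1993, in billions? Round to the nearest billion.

Δu = 2.63 - 4.39 = -1.76 points.
Okun's law (growth form): g_Y = g_Y* - β × Δu = 2.10 - 2.3 × (-1.76) = 2.1 + 4.048 = 6.148%.
Real GDP in the next year = 5657 × (1 + 6.148/100) = 5657 × 1.06148 ≈ 6005 billion.

$6,005 billion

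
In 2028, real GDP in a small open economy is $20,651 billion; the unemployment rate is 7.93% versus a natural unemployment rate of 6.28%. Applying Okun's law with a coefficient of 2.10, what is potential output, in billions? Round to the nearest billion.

Unemployment gap = 7.93 - 6.28 = 1.65 points, so output gap = -2.1 × 1.65 = -3.465%.
Since Y = Y* × (1 + gap/100), Y* = 20651/0.96535 ≈ 21392 billion.

$21,392 billion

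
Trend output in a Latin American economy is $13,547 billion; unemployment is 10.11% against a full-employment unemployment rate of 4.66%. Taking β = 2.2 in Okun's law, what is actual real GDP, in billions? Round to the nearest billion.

$11,923 billion

Unemployment gap = 10.11 - 4.66 = 5.45 points, so the output gap is -2.2 × 5.45 = -11.99%.
Actual GDP = 13547 × (1 - 11.99/100) = 13547 × 0.8801 ≈ 11923 billion.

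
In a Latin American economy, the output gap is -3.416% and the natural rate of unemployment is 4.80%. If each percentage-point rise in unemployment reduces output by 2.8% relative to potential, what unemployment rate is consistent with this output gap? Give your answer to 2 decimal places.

From Okun's law, u - u* = -(output gap)/β = -(-3.416)/2.8 = 1.22 points.
So u = 4.8 + 1.22 = 6.02%.

6.02%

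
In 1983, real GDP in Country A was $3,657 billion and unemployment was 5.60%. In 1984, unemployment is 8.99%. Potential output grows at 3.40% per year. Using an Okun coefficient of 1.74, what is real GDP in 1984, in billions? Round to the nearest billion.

Δu = 8.99 - 5.6 = 3.39 points.
Okun's law (growth form): g_Y = g_Y* - β × Δu = 3.40 - 1.74 × (3.39) = 3.4 - 5.8986 = -2.4986%.
Real GDP in the next year = 3657 × (1 - 2.4986/100) = 3657 × 0.975014 ≈ 3566 billion.

$3,566 billion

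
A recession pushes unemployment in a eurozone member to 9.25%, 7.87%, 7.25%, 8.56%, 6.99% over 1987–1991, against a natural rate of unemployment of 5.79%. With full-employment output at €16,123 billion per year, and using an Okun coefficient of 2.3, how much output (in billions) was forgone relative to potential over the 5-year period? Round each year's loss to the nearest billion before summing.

Year 1987: gap = -2.3 × (9.25 - 5.79) = -7.958%, loss ≈ 16123 × 7.958/100 ≈ 1283.
Year 1988: gap = -2.3 × (7.87 - 5.79) = -4.784%, loss ≈ 16123 × 4.784/100 ≈ 771.
Year 1989: gap = -2.3 × (7.25 - 5.79) = -3.358%, loss ≈ 16123 × 3.358/100 ≈ 541.
Year 1990: gap = -2.3 × (8.56 - 5.79) = -6.371%, loss ≈ 16123 × 6.371/100 ≈ 1027.
Year 1991: gap = -2.3 × (6.99 - 5.79) = -2.76%, loss ≈ 16123 × 2.76/100 ≈ 445.
Total lost output = 1283 + 771 + 541 + 1027 + 445 = 4067 billion.

€4,067 billion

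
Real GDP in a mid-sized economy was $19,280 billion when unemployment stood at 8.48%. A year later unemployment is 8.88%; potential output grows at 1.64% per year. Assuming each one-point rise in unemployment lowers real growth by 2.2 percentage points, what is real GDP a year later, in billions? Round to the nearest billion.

$19,427 billion

Δu = 8.88 - 8.48 = 0.4 points.
Okun's law (growth form): g_Y = g_Y* - β × Δu = 1.64 - 2.2 × (0.40) = 1.64 - 0.88 = 0.76%.
Real GDP in the next year = 19280 × (1 + 0.76/100) = 19280 × 1.0076 ≈ 19427 billion.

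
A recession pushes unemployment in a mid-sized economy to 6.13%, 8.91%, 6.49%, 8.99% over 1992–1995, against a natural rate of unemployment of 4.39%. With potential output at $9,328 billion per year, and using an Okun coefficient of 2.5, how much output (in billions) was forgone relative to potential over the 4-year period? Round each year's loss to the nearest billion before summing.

$3,023 billion

Year 1992: gap = -2.5 × (6.13 - 4.39) = -4.35%, loss ≈ 9328 × 4.35/100 ≈ 406.
Year 1993: gap = -2.5 × (8.91 - 4.39) = -11.3%, loss ≈ 9328 × 11.3/100 ≈ 1054.
Year 1994: gap = -2.5 × (6.49 - 4.39) = -5.25%, loss ≈ 9328 × 5.25/100 ≈ 490.
Year 1995: gap = -2.5 × (8.99 - 4.39) = -11.5%, loss ≈ 9328 × 11.5/100 ≈ 1073.
Total lost output = 406 + 1054 + 490 + 1073 = 3023 billion.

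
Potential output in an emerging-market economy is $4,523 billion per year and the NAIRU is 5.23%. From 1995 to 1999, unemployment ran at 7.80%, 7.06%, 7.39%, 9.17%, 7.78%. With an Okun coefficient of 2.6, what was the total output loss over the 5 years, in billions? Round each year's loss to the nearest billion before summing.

$1,534 billion

Year 1995: gap = -2.6 × (7.8 - 5.23) = -6.682%, loss ≈ 4523 × 6.682/100 ≈ 302.
Year 1996: gap = -2.6 × (7.06 - 5.23) = -4.758%, loss ≈ 4523 × 4.758/100 ≈ 215.
Year 1997: gap = -2.6 × (7.39 - 5.23) = -5.616%, loss ≈ 4523 × 5.616/100 ≈ 254.
Year 1998: gap = -2.6 × (9.17 - 5.23) = -10.244%, loss ≈ 4523 × 10.244/100 ≈ 463.
Year 1999: gap = -2.6 × (7.78 - 5.23) = -6.63%, loss ≈ 4523 × 6.63/100 ≈ 300.
Total lost output = 302 + 215 + 254 + 463 + 300 = 1534 billion.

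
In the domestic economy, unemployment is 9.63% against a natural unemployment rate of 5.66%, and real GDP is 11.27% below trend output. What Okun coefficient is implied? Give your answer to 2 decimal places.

Okun's law: output gap = -β × (u - u*).
-11.27 = -β × (9.63 - 5.66) = -β × 3.97, so β = 11.27/3.97 = 2.84.

β ≈ 2.84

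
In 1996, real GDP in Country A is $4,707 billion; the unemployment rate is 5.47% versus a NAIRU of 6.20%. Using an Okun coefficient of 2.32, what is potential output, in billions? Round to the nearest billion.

Unemployment gap = 5.47 - 6.2 = -0.73 points, so output gap = -2.32 × (-0.73) = 1.6936%.
Since Y = Y* × (1 + gap/100), Y* = 4707/1.016936 ≈ 4629 billion.

$4,629 billion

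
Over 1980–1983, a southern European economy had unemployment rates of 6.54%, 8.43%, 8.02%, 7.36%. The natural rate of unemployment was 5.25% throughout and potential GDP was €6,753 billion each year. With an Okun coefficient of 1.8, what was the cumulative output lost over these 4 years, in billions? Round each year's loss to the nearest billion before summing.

€1,137 billion

Year 1980: gap = -1.8 × (6.54 - 5.25) = -2.322%, loss ≈ 6753 × 2.322/100 ≈ 157.
Year 1981: gap = -1.8 × (8.43 - 5.25) = -5.724%, loss ≈ 6753 × 5.724/100 ≈ 387.
Year 1982: gap = -1.8 × (8.02 - 5.25) = -4.986%, loss ≈ 6753 × 4.986/100 ≈ 337.
Year 1983: gap = -1.8 × (7.36 - 5.25) = -3.798%, loss ≈ 6753 × 3.798/100 ≈ 256.
Total lost output = 157 + 387 + 337 + 256 = 1137 billion.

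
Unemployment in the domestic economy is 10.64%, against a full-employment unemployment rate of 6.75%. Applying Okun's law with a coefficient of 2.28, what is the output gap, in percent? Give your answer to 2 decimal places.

-8.87%

The unemployment gap is 10.64 - 6.75 = 3.89 percentage points.
Okun's law gives an output gap of -2.28 × 3.89 = -8.8692%, i.e. 8.87% below potential.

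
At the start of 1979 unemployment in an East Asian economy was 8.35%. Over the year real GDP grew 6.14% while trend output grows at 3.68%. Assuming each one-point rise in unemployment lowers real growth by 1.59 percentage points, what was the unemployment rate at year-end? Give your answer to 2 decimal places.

Growth-rate Okun's law: g_Y = g_Y* - β × Δu, so Δu = (g_Y* - g_Y)/β.
Δu = (3.68 - 6.14)/1.59 = -2.46/1.59 = -1.55 percentage points.
Year-end unemployment = 8.35 - 1.55 = 6.80%.

6.80%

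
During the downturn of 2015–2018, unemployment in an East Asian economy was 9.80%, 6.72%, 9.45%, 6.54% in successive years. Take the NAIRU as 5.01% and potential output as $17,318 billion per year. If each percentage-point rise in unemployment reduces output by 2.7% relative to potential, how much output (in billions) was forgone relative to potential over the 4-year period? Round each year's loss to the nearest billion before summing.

$5,831 billion

Year 2015: gap = -2.7 × (9.8 - 5.01) = -12.933%, loss ≈ 17318 × 12.933/100 ≈ 2240.
Year 2016: gap = -2.7 × (6.72 - 5.01) = -4.617%, loss ≈ 17318 × 4.617/100 ≈ 800.
Year 2017: gap = -2.7 × (9.45 - 5.01) = -11.988%, loss ≈ 17318 × 11.988/100 ≈ 2076.
Year 2018: gap = -2.7 × (6.54 - 5.01) = -4.131%, loss ≈ 17318 × 4.131/100 ≈ 715.
Total lost output = 2240 + 800 + 2076 + 715 = 5831 billion.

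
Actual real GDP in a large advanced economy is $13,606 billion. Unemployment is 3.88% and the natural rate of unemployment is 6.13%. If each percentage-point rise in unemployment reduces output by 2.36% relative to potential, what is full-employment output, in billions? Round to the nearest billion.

$12,920 billion

Unemployment gap = 3.88 - 6.13 = -2.25 points, so output gap = -2.36 × (-2.25) = 5.31%.
Since Y = Y* × (1 + gap/100), Y* = 13606/1.0531 ≈ 12920 billion.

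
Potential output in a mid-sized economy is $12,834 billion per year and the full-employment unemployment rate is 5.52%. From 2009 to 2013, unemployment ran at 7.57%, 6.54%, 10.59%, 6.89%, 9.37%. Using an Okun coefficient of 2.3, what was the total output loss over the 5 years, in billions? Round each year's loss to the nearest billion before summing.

Year 2009: gap = -2.3 × (7.57 - 5.52) = -4.715%, loss ≈ 12834 × 4.715/100 ≈ 605.
Year 2010: gap = -2.3 × (6.54 - 5.52) = -2.346%, loss ≈ 12834 × 2.346/100 ≈ 301.
Year 2011: gap = -2.3 × (10.59 - 5.52) = -11.661%, loss ≈ 12834 × 11.661/100 ≈ 1497.
Year 2012: gap = -2.3 × (6.89 - 5.52) = -3.151%, loss ≈ 12834 × 3.151/100 ≈ 404.
Year 2013: gap = -2.3 × (9.37 - 5.52) = -8.855%, loss ≈ 12834 × 8.855/100 ≈ 1136.
Total lost output = 605 + 301 + 1497 + 404 + 1136 = 3943 billion.

$3,943 billion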